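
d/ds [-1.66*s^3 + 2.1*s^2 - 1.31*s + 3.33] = -4.98*s^2 + 4.2*s - 1.31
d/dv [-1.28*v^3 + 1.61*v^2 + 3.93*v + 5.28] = -3.84*v^2 + 3.22*v + 3.93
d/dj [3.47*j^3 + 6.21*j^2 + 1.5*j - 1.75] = 10.41*j^2 + 12.42*j + 1.5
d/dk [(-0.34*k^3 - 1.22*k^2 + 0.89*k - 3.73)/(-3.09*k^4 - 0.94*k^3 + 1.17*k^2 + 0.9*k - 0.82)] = (-1.0506*k^6 - 7.5396*k^5 + 6.7057*k^4 - 45.0416*k^3 - 11.8215*k^2 + 10.729*k + 2.6272)/(9.5481*k^8 + 5.8092*k^7 - 6.347*k^6 - 7.7616*k^5 + 4.7445*k^4 + 3.6476*k^3 - 1.1088*k^2 - 1.476*k + 0.6724)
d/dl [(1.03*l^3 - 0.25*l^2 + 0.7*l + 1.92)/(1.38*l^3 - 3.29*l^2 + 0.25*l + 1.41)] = (-3.0437*l^4 - 1.417*l^3 - 1.3514*l^2 + 11.9286*l + 0.507)/(1.9044*l^6 - 9.0804*l^5 + 11.5141*l^4 + 2.2466*l^3 - 9.2153*l^2 + 0.705*l + 1.9881)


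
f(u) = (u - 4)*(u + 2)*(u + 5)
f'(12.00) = 486.00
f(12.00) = 1904.00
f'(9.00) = 279.00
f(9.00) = 770.00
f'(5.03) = 88.08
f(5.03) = 72.63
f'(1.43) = -3.29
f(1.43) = -56.68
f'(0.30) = -15.93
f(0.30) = -45.10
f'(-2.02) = -17.88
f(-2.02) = 0.36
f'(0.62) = -13.13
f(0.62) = -49.77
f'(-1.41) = -20.50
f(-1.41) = -11.46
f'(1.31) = -4.99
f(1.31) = -56.18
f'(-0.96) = -21.00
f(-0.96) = -20.84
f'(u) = (u - 4)*(u + 2) + (u - 4)*(u + 5) + (u + 2)*(u + 5)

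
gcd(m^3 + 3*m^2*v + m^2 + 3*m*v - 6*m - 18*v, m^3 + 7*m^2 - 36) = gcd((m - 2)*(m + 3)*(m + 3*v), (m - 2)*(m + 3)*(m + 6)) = m^2 + m - 6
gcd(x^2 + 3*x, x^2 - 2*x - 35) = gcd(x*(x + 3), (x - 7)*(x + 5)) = 1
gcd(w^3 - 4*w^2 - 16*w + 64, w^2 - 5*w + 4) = w - 4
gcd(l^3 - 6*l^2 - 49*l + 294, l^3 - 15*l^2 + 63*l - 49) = l - 7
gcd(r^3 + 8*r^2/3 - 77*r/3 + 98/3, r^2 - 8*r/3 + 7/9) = r - 7/3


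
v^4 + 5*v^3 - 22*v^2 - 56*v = v*(v - 4)*(v + 2)*(v + 7)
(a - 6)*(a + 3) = a^2 - 3*a - 18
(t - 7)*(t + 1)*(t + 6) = t^3 - 43*t - 42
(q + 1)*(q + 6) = q^2 + 7*q + 6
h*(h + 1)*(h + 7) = h^3 + 8*h^2 + 7*h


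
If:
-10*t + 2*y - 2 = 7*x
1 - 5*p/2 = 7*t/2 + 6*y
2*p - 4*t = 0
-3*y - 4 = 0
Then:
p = 36/17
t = 18/17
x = -778/357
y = -4/3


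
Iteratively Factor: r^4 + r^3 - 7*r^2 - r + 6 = (r - 1)*(r^3 + 2*r^2 - 5*r - 6) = (r - 2)*(r - 1)*(r^2 + 4*r + 3) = (r - 2)*(r - 1)*(r + 3)*(r + 1)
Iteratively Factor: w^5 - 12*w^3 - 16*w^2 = (w)*(w^4 - 12*w^2 - 16*w) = w*(w + 2)*(w^3 - 2*w^2 - 8*w) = w*(w + 2)^2*(w^2 - 4*w) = w*(w - 4)*(w + 2)^2*(w)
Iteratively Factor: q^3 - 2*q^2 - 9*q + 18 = (q - 2)*(q^2 - 9) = (q - 2)*(q + 3)*(q - 3)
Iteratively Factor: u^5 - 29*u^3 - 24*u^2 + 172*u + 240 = (u - 3)*(u^4 + 3*u^3 - 20*u^2 - 84*u - 80) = (u - 3)*(u + 2)*(u^3 + u^2 - 22*u - 40) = (u - 5)*(u - 3)*(u + 2)*(u^2 + 6*u + 8) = (u - 5)*(u - 3)*(u + 2)*(u + 4)*(u + 2)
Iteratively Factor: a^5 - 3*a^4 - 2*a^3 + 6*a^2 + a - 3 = (a + 1)*(a^4 - 4*a^3 + 2*a^2 + 4*a - 3) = (a + 1)^2*(a^3 - 5*a^2 + 7*a - 3) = (a - 1)*(a + 1)^2*(a^2 - 4*a + 3) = (a - 3)*(a - 1)*(a + 1)^2*(a - 1)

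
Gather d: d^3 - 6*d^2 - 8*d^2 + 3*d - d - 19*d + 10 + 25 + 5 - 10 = d^3 - 14*d^2 - 17*d + 30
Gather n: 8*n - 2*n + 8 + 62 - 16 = 6*n + 54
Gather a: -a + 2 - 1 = 1 - a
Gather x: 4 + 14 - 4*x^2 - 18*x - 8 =-4*x^2 - 18*x + 10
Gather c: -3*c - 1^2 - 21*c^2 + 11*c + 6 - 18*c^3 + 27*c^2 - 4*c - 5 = -18*c^3 + 6*c^2 + 4*c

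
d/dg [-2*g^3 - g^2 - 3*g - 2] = -6*g^2 - 2*g - 3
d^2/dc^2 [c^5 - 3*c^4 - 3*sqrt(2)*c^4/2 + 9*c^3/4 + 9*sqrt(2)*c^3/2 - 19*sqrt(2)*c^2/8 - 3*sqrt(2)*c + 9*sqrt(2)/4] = 20*c^3 - 36*c^2 - 18*sqrt(2)*c^2 + 27*c/2 + 27*sqrt(2)*c - 19*sqrt(2)/4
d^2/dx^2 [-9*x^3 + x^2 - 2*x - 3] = 2 - 54*x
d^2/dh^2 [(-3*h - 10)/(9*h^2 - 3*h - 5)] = 18*(9*(h + 1)*(-9*h^2 + 3*h + 5) + (3*h + 10)*(6*h - 1)^2)/(-9*h^2 + 3*h + 5)^3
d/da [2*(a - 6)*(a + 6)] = 4*a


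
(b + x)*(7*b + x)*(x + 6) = 7*b^2*x + 42*b^2 + 8*b*x^2 + 48*b*x + x^3 + 6*x^2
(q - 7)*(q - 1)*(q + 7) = q^3 - q^2 - 49*q + 49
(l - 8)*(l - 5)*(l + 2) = l^3 - 11*l^2 + 14*l + 80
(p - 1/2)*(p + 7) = p^2 + 13*p/2 - 7/2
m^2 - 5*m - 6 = (m - 6)*(m + 1)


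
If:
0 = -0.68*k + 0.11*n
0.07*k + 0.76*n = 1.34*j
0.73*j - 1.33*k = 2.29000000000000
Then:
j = 6.43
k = 1.81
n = 11.17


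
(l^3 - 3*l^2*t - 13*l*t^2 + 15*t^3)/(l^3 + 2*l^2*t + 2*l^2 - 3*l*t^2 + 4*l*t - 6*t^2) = (l - 5*t)/(l + 2)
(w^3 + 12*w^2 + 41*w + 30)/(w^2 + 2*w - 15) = (w^2 + 7*w + 6)/(w - 3)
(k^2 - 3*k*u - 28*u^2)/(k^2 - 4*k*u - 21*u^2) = (k + 4*u)/(k + 3*u)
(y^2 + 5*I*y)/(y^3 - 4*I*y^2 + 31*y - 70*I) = y/(y^2 - 9*I*y - 14)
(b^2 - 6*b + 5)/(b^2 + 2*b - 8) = (b^2 - 6*b + 5)/(b^2 + 2*b - 8)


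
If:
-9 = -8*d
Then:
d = 9/8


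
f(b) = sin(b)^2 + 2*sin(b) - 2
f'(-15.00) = -0.53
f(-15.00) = -2.88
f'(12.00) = 0.78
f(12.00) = -2.79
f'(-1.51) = 0.00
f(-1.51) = -3.00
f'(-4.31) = -1.50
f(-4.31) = 0.69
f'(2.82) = -2.50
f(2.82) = -1.27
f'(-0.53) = 0.85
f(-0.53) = -2.76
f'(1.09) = 1.75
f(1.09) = 0.56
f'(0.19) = 2.33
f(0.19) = -1.59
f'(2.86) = -2.46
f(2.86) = -1.37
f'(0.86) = 2.29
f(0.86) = 0.09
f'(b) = 2*sin(b)*cos(b) + 2*cos(b)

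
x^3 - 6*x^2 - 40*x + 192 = (x - 8)*(x - 4)*(x + 6)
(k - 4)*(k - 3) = k^2 - 7*k + 12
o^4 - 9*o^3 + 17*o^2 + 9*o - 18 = (o - 6)*(o - 3)*(o - 1)*(o + 1)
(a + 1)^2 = a^2 + 2*a + 1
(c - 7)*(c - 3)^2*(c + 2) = c^4 - 11*c^3 + 25*c^2 + 39*c - 126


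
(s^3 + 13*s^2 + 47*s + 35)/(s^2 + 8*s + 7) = s + 5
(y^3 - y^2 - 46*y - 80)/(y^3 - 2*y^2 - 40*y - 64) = (y + 5)/(y + 4)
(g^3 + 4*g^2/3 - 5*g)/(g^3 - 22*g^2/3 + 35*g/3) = (3*g^2 + 4*g - 15)/(3*g^2 - 22*g + 35)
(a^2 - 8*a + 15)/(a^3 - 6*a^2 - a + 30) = 1/(a + 2)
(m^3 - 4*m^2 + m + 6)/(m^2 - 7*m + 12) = (m^2 - m - 2)/(m - 4)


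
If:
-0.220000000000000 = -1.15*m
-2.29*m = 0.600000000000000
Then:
No Solution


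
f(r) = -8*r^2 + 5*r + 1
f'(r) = 5 - 16*r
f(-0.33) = -1.52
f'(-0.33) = 10.28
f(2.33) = -30.78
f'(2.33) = -32.28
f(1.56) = -10.67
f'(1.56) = -19.96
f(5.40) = -205.28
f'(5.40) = -81.40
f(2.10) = -23.78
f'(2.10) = -28.60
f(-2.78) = -74.73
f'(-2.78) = 49.48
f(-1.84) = -35.28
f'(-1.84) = 34.44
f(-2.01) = -41.37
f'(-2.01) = 37.16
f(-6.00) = -317.00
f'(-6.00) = 101.00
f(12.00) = -1091.00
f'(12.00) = -187.00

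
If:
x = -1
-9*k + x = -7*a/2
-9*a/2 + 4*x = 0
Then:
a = -8/9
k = -37/81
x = -1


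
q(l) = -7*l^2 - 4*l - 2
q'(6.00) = -88.00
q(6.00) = -278.00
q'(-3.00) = 38.00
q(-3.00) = -53.00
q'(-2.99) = 37.86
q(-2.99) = -52.62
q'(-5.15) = 68.10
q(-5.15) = -167.06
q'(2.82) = -43.48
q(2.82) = -68.95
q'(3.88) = -58.32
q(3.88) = -122.90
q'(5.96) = -87.44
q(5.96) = -274.49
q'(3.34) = -50.76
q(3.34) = -93.45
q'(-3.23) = 41.22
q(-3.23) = -62.11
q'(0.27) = -7.78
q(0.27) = -3.59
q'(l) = -14*l - 4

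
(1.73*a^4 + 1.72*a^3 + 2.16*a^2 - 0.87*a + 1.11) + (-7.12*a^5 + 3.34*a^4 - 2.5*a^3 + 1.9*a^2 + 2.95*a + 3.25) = -7.12*a^5 + 5.07*a^4 - 0.78*a^3 + 4.06*a^2 + 2.08*a + 4.36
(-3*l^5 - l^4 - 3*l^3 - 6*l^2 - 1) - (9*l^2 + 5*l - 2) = -3*l^5 - l^4 - 3*l^3 - 15*l^2 - 5*l + 1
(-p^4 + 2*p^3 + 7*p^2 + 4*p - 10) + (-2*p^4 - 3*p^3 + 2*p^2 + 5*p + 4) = -3*p^4 - p^3 + 9*p^2 + 9*p - 6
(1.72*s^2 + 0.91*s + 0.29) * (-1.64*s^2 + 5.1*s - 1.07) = -2.8208*s^4 + 7.2796*s^3 + 2.325*s^2 + 0.5053*s - 0.3103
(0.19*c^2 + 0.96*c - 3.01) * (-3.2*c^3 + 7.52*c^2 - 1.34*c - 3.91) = -0.608*c^5 - 1.6432*c^4 + 16.5966*c^3 - 24.6645*c^2 + 0.2798*c + 11.7691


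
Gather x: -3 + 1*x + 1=x - 2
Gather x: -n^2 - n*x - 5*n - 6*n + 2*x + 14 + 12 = -n^2 - 11*n + x*(2 - n) + 26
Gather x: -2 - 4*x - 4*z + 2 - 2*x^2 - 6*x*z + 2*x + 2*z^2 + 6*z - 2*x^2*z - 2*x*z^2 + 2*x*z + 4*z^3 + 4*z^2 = x^2*(-2*z - 2) + x*(-2*z^2 - 4*z - 2) + 4*z^3 + 6*z^2 + 2*z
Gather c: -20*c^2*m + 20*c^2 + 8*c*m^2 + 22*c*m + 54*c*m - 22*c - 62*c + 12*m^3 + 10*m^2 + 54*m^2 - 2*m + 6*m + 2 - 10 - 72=c^2*(20 - 20*m) + c*(8*m^2 + 76*m - 84) + 12*m^3 + 64*m^2 + 4*m - 80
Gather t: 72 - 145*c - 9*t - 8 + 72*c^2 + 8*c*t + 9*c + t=72*c^2 - 136*c + t*(8*c - 8) + 64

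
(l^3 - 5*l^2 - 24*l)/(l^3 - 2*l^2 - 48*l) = (l + 3)/(l + 6)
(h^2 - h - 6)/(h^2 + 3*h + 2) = (h - 3)/(h + 1)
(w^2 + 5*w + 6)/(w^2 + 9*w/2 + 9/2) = 2*(w + 2)/(2*w + 3)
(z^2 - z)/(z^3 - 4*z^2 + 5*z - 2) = z/(z^2 - 3*z + 2)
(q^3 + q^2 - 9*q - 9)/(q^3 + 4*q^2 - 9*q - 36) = (q + 1)/(q + 4)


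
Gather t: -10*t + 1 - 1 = -10*t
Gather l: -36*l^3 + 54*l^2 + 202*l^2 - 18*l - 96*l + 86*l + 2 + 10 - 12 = -36*l^3 + 256*l^2 - 28*l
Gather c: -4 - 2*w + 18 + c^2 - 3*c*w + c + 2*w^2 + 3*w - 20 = c^2 + c*(1 - 3*w) + 2*w^2 + w - 6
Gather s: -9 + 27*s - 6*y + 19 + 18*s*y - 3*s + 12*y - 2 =s*(18*y + 24) + 6*y + 8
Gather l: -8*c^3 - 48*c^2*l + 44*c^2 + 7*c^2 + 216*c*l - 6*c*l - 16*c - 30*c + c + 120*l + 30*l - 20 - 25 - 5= -8*c^3 + 51*c^2 - 45*c + l*(-48*c^2 + 210*c + 150) - 50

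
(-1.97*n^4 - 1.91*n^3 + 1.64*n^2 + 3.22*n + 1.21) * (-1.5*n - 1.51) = 2.955*n^5 + 5.8397*n^4 + 0.4241*n^3 - 7.3064*n^2 - 6.6772*n - 1.8271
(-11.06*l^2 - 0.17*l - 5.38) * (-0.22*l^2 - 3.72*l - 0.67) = 2.4332*l^4 + 41.1806*l^3 + 9.2262*l^2 + 20.1275*l + 3.6046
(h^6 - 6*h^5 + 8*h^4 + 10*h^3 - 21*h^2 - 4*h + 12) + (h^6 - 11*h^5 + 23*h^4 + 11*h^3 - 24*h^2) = 2*h^6 - 17*h^5 + 31*h^4 + 21*h^3 - 45*h^2 - 4*h + 12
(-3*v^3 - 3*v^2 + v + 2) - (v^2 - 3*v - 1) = -3*v^3 - 4*v^2 + 4*v + 3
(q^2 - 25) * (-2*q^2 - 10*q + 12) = -2*q^4 - 10*q^3 + 62*q^2 + 250*q - 300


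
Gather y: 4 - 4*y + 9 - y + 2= 15 - 5*y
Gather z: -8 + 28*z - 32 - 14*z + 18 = 14*z - 22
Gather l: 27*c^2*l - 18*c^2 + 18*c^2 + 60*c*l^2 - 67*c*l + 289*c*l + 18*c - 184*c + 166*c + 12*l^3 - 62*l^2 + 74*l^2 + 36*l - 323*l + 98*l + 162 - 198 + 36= 12*l^3 + l^2*(60*c + 12) + l*(27*c^2 + 222*c - 189)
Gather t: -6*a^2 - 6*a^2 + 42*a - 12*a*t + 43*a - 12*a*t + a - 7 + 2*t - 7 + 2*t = -12*a^2 + 86*a + t*(4 - 24*a) - 14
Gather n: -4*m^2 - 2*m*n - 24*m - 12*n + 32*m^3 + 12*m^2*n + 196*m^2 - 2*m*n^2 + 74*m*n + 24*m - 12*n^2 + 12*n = 32*m^3 + 192*m^2 + n^2*(-2*m - 12) + n*(12*m^2 + 72*m)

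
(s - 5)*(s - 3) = s^2 - 8*s + 15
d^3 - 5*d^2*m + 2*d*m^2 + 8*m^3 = (d - 4*m)*(d - 2*m)*(d + m)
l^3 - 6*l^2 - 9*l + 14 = (l - 7)*(l - 1)*(l + 2)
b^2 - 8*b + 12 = (b - 6)*(b - 2)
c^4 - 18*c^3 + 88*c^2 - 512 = (c - 8)^2*(c - 4)*(c + 2)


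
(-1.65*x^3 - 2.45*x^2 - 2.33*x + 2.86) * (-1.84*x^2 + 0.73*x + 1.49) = 3.036*x^5 + 3.3035*x^4 + 0.0402000000000005*x^3 - 10.6138*x^2 - 1.3839*x + 4.2614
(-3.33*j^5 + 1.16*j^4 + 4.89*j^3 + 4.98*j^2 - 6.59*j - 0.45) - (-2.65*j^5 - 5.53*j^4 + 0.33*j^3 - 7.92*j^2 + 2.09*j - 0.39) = -0.68*j^5 + 6.69*j^4 + 4.56*j^3 + 12.9*j^2 - 8.68*j - 0.06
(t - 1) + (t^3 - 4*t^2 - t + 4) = t^3 - 4*t^2 + 3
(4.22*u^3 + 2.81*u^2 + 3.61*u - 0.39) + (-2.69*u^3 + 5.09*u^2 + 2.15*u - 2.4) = 1.53*u^3 + 7.9*u^2 + 5.76*u - 2.79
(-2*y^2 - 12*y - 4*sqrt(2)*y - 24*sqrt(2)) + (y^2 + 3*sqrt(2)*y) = -y^2 - 12*y - sqrt(2)*y - 24*sqrt(2)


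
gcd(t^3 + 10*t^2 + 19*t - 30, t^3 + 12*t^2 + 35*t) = t + 5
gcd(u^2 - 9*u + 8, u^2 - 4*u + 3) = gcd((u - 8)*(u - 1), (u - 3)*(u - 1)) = u - 1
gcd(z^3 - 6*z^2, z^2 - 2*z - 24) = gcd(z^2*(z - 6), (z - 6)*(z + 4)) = z - 6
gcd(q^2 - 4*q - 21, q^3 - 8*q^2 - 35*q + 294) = q - 7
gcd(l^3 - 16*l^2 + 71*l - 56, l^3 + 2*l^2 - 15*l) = 1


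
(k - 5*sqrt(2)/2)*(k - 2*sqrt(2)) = k^2 - 9*sqrt(2)*k/2 + 10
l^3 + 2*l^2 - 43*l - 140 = (l - 7)*(l + 4)*(l + 5)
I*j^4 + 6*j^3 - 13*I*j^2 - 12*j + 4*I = (j - 2*I)^2*(j - I)*(I*j + 1)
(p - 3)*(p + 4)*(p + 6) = p^3 + 7*p^2 - 6*p - 72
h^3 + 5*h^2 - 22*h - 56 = (h - 4)*(h + 2)*(h + 7)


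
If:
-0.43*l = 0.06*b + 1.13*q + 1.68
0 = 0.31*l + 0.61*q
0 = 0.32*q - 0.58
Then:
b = -36.58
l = -3.57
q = 1.81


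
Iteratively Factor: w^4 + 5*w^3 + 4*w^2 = (w + 1)*(w^3 + 4*w^2) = w*(w + 1)*(w^2 + 4*w) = w*(w + 1)*(w + 4)*(w)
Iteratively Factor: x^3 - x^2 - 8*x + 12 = (x + 3)*(x^2 - 4*x + 4) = (x - 2)*(x + 3)*(x - 2)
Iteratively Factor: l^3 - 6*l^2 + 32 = (l - 4)*(l^2 - 2*l - 8) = (l - 4)*(l + 2)*(l - 4)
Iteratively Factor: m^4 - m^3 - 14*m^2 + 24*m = (m - 3)*(m^3 + 2*m^2 - 8*m) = m*(m - 3)*(m^2 + 2*m - 8) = m*(m - 3)*(m + 4)*(m - 2)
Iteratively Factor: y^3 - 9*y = (y)*(y^2 - 9) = y*(y - 3)*(y + 3)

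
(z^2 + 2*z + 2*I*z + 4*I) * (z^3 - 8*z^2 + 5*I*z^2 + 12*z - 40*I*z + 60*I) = z^5 - 6*z^4 + 7*I*z^4 - 14*z^3 - 42*I*z^3 + 84*z^2 - 28*I*z^2 + 40*z + 168*I*z - 240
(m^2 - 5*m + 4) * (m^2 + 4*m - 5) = m^4 - m^3 - 21*m^2 + 41*m - 20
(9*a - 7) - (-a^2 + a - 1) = a^2 + 8*a - 6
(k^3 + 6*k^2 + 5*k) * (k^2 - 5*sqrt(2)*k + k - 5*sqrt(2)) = k^5 - 5*sqrt(2)*k^4 + 7*k^4 - 35*sqrt(2)*k^3 + 11*k^3 - 55*sqrt(2)*k^2 + 5*k^2 - 25*sqrt(2)*k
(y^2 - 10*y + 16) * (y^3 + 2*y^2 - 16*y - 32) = y^5 - 8*y^4 - 20*y^3 + 160*y^2 + 64*y - 512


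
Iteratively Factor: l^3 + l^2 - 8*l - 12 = (l - 3)*(l^2 + 4*l + 4) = (l - 3)*(l + 2)*(l + 2)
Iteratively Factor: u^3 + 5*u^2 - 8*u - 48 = (u - 3)*(u^2 + 8*u + 16) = (u - 3)*(u + 4)*(u + 4)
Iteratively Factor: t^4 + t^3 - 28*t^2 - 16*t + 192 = (t + 4)*(t^3 - 3*t^2 - 16*t + 48) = (t - 3)*(t + 4)*(t^2 - 16) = (t - 4)*(t - 3)*(t + 4)*(t + 4)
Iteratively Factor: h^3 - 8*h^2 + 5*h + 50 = (h - 5)*(h^2 - 3*h - 10) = (h - 5)*(h + 2)*(h - 5)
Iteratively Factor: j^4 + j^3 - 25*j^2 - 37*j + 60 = (j + 4)*(j^3 - 3*j^2 - 13*j + 15) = (j + 3)*(j + 4)*(j^2 - 6*j + 5) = (j - 1)*(j + 3)*(j + 4)*(j - 5)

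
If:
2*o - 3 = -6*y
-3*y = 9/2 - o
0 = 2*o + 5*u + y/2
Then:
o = 3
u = -23/20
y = -1/2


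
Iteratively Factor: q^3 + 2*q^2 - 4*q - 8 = (q + 2)*(q^2 - 4) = (q - 2)*(q + 2)*(q + 2)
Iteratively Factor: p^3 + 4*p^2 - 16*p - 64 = (p - 4)*(p^2 + 8*p + 16) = (p - 4)*(p + 4)*(p + 4)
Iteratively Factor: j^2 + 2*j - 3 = (j - 1)*(j + 3)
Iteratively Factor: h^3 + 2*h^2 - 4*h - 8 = (h + 2)*(h^2 - 4) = (h - 2)*(h + 2)*(h + 2)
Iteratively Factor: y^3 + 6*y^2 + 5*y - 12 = (y + 3)*(y^2 + 3*y - 4) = (y + 3)*(y + 4)*(y - 1)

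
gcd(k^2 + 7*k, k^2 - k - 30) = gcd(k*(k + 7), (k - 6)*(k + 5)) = 1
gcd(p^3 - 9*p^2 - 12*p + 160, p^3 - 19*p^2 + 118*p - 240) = p^2 - 13*p + 40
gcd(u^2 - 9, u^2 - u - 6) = u - 3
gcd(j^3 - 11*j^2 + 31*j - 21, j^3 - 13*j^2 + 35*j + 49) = j - 7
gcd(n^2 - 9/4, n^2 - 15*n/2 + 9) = n - 3/2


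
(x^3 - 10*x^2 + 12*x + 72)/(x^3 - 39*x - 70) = (x^2 - 12*x + 36)/(x^2 - 2*x - 35)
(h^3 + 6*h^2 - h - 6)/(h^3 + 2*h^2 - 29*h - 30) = (h - 1)/(h - 5)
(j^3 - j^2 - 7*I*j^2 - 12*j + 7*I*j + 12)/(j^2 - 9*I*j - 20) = (j^2 - j*(1 + 3*I) + 3*I)/(j - 5*I)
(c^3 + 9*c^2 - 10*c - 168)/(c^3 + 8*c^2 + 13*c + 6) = (c^2 + 3*c - 28)/(c^2 + 2*c + 1)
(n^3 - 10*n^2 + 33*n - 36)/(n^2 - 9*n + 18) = (n^2 - 7*n + 12)/(n - 6)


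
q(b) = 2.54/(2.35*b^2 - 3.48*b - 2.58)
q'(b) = 2.54*(3.48 - 4.7*b)/(2.35*b^2 - 3.48*b - 2.58)^2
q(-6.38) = 0.02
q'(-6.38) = 0.01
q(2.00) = -18.14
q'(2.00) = -767.18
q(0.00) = -0.98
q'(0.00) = 1.33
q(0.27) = -0.76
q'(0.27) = 0.50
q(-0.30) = -1.92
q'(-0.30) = 7.08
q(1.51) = -1.03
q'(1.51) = -1.50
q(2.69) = 0.50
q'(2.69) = -0.91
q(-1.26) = 0.46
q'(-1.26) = 0.78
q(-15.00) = 0.00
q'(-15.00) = 0.00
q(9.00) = 0.02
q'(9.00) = -0.00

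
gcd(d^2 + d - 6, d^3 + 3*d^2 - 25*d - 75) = d + 3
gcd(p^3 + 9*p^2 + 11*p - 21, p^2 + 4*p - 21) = p + 7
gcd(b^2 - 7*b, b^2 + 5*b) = b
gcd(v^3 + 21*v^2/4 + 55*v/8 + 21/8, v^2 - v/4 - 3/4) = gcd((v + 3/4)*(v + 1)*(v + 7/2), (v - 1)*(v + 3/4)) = v + 3/4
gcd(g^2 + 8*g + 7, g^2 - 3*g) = 1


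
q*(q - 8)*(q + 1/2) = q^3 - 15*q^2/2 - 4*q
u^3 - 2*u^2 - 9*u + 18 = (u - 3)*(u - 2)*(u + 3)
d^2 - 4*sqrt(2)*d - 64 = (d - 8*sqrt(2))*(d + 4*sqrt(2))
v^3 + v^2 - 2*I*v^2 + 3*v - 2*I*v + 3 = (v + 1)*(v - 3*I)*(v + I)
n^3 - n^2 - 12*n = n*(n - 4)*(n + 3)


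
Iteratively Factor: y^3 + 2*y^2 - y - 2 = (y + 1)*(y^2 + y - 2) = (y - 1)*(y + 1)*(y + 2)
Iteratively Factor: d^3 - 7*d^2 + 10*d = (d)*(d^2 - 7*d + 10) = d*(d - 2)*(d - 5)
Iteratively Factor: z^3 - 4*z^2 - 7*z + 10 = (z - 5)*(z^2 + z - 2) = (z - 5)*(z + 2)*(z - 1)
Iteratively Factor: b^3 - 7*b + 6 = (b - 1)*(b^2 + b - 6) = (b - 2)*(b - 1)*(b + 3)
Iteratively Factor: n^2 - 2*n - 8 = (n - 4)*(n + 2)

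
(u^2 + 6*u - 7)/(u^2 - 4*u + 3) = (u + 7)/(u - 3)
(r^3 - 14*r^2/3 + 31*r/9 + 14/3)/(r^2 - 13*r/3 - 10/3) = (r^2 - 16*r/3 + 7)/(r - 5)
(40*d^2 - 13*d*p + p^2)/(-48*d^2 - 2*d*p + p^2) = (-5*d + p)/(6*d + p)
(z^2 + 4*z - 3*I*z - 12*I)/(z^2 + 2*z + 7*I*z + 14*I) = (z^2 + z*(4 - 3*I) - 12*I)/(z^2 + z*(2 + 7*I) + 14*I)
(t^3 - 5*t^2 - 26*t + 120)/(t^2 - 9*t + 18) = (t^2 + t - 20)/(t - 3)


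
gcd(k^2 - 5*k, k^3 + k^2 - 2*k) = k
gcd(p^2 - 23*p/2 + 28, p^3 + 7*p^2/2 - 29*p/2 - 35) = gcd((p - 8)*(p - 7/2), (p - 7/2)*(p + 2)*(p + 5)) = p - 7/2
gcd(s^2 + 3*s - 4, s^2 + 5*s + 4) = s + 4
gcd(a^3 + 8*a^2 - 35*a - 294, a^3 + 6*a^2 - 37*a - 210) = a^2 + a - 42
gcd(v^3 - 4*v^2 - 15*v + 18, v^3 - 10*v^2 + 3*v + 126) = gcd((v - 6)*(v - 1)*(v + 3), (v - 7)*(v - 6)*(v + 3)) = v^2 - 3*v - 18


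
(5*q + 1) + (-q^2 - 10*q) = -q^2 - 5*q + 1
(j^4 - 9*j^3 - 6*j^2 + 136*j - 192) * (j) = j^5 - 9*j^4 - 6*j^3 + 136*j^2 - 192*j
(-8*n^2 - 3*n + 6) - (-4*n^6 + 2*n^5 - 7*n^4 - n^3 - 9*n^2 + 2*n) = 4*n^6 - 2*n^5 + 7*n^4 + n^3 + n^2 - 5*n + 6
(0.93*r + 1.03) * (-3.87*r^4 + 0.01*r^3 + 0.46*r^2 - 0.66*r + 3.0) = -3.5991*r^5 - 3.9768*r^4 + 0.4381*r^3 - 0.14*r^2 + 2.1102*r + 3.09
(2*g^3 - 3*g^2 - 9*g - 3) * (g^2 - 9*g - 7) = 2*g^5 - 21*g^4 + 4*g^3 + 99*g^2 + 90*g + 21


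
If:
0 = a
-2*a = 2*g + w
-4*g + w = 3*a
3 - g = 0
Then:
No Solution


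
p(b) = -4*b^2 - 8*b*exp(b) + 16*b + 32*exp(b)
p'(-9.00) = 88.01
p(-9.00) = -467.99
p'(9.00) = -389004.03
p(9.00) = -324303.36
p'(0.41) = 43.94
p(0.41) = 49.16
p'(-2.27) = 38.52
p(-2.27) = -51.75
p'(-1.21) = 35.72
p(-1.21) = -12.79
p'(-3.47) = 45.37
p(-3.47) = -101.82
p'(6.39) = -16194.75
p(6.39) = -11453.87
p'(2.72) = 28.24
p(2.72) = 169.37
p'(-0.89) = 35.90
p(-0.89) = -1.34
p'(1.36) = 56.24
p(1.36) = 96.65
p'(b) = -8*b*exp(b) - 8*b + 24*exp(b) + 16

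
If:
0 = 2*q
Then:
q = 0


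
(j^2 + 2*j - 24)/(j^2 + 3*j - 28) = (j + 6)/(j + 7)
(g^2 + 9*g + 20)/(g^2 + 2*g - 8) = (g + 5)/(g - 2)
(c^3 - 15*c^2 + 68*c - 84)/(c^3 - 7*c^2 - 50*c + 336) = (c^2 - 9*c + 14)/(c^2 - c - 56)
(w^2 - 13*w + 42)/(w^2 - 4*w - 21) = (w - 6)/(w + 3)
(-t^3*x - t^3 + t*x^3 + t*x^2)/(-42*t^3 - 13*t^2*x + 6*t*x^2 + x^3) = t*(t^2*x + t^2 - x^3 - x^2)/(42*t^3 + 13*t^2*x - 6*t*x^2 - x^3)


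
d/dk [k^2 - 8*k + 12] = 2*k - 8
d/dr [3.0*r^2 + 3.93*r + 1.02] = 6.0*r + 3.93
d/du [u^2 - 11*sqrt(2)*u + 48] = 2*u - 11*sqrt(2)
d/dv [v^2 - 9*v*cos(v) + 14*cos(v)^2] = 9*v*sin(v) + 2*v - 14*sin(2*v) - 9*cos(v)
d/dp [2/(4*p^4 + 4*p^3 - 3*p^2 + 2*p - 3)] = 4*(-8*p^3 - 6*p^2 + 3*p - 1)/(4*p^4 + 4*p^3 - 3*p^2 + 2*p - 3)^2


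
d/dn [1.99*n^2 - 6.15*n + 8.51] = 3.98*n - 6.15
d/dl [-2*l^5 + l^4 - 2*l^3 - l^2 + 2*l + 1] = -10*l^4 + 4*l^3 - 6*l^2 - 2*l + 2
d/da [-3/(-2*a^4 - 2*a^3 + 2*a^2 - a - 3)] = 3*(-8*a^3 - 6*a^2 + 4*a - 1)/(2*a^4 + 2*a^3 - 2*a^2 + a + 3)^2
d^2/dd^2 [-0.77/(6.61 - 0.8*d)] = 0.9856/(0.8*d - 6.61)^3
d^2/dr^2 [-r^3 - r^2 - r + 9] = -6*r - 2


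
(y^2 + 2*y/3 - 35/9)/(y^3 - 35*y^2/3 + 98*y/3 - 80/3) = (y + 7/3)/(y^2 - 10*y + 16)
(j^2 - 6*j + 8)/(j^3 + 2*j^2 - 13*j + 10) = (j - 4)/(j^2 + 4*j - 5)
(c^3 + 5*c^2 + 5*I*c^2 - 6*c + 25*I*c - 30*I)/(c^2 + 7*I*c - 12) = (c^3 + 5*c^2*(1 + I) + c*(-6 + 25*I) - 30*I)/(c^2 + 7*I*c - 12)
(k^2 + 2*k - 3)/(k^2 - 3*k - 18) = (k - 1)/(k - 6)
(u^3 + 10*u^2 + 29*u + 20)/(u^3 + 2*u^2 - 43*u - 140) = (u + 1)/(u - 7)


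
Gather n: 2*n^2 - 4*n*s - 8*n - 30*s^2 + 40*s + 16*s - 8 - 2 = 2*n^2 + n*(-4*s - 8) - 30*s^2 + 56*s - 10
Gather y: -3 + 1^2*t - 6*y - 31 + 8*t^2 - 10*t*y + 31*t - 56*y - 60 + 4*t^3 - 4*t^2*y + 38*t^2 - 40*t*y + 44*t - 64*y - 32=4*t^3 + 46*t^2 + 76*t + y*(-4*t^2 - 50*t - 126) - 126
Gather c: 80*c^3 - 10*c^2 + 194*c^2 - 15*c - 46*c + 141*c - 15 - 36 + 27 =80*c^3 + 184*c^2 + 80*c - 24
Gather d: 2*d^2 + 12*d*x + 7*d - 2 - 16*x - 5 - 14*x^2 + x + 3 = 2*d^2 + d*(12*x + 7) - 14*x^2 - 15*x - 4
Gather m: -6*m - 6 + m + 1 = -5*m - 5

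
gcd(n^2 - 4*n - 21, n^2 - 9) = n + 3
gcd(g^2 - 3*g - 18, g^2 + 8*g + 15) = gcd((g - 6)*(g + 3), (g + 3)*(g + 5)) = g + 3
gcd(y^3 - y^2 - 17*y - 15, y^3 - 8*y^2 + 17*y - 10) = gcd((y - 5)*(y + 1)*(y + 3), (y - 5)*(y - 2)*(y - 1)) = y - 5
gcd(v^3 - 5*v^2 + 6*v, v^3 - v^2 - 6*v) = v^2 - 3*v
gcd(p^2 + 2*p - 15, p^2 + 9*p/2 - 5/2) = p + 5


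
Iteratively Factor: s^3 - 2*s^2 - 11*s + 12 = (s - 1)*(s^2 - s - 12) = (s - 4)*(s - 1)*(s + 3)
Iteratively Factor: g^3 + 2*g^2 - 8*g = (g)*(g^2 + 2*g - 8) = g*(g - 2)*(g + 4)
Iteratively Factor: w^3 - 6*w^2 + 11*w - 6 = (w - 2)*(w^2 - 4*w + 3) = (w - 2)*(w - 1)*(w - 3)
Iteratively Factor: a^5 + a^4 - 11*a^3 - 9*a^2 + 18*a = (a + 2)*(a^4 - a^3 - 9*a^2 + 9*a) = (a - 3)*(a + 2)*(a^3 + 2*a^2 - 3*a) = (a - 3)*(a + 2)*(a + 3)*(a^2 - a) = (a - 3)*(a - 1)*(a + 2)*(a + 3)*(a)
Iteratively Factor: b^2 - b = (b - 1)*(b)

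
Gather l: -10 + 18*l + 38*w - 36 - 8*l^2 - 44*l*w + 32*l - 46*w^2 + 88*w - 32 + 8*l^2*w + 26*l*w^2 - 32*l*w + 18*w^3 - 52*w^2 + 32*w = l^2*(8*w - 8) + l*(26*w^2 - 76*w + 50) + 18*w^3 - 98*w^2 + 158*w - 78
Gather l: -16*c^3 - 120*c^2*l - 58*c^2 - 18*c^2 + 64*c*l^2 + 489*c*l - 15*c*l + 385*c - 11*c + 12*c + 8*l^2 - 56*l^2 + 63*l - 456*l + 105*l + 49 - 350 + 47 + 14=-16*c^3 - 76*c^2 + 386*c + l^2*(64*c - 48) + l*(-120*c^2 + 474*c - 288) - 240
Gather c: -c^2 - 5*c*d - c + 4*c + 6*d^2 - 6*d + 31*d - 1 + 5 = -c^2 + c*(3 - 5*d) + 6*d^2 + 25*d + 4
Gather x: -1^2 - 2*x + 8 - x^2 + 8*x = -x^2 + 6*x + 7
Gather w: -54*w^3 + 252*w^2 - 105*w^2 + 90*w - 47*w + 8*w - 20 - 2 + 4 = -54*w^3 + 147*w^2 + 51*w - 18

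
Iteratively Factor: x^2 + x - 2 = (x - 1)*(x + 2)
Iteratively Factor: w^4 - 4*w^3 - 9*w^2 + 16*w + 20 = (w + 2)*(w^3 - 6*w^2 + 3*w + 10) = (w - 2)*(w + 2)*(w^2 - 4*w - 5) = (w - 2)*(w + 1)*(w + 2)*(w - 5)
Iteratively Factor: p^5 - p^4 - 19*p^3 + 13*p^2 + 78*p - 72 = (p + 3)*(p^4 - 4*p^3 - 7*p^2 + 34*p - 24) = (p + 3)^2*(p^3 - 7*p^2 + 14*p - 8) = (p - 2)*(p + 3)^2*(p^2 - 5*p + 4) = (p - 2)*(p - 1)*(p + 3)^2*(p - 4)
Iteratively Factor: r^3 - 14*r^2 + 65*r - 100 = (r - 4)*(r^2 - 10*r + 25) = (r - 5)*(r - 4)*(r - 5)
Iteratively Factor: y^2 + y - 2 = (y - 1)*(y + 2)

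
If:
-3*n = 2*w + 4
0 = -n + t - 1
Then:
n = -2*w/3 - 4/3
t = -2*w/3 - 1/3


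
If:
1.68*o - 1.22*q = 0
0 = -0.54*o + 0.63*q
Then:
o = 0.00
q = 0.00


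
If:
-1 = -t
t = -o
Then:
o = -1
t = 1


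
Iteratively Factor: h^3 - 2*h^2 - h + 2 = (h + 1)*(h^2 - 3*h + 2) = (h - 2)*(h + 1)*(h - 1)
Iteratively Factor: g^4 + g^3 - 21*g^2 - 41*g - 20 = (g + 4)*(g^3 - 3*g^2 - 9*g - 5) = (g + 1)*(g + 4)*(g^2 - 4*g - 5) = (g - 5)*(g + 1)*(g + 4)*(g + 1)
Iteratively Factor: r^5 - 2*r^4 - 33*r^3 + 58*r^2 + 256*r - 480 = (r + 4)*(r^4 - 6*r^3 - 9*r^2 + 94*r - 120) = (r + 4)^2*(r^3 - 10*r^2 + 31*r - 30) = (r - 2)*(r + 4)^2*(r^2 - 8*r + 15) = (r - 5)*(r - 2)*(r + 4)^2*(r - 3)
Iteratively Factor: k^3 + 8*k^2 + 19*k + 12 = (k + 3)*(k^2 + 5*k + 4) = (k + 1)*(k + 3)*(k + 4)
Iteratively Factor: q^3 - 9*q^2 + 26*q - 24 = (q - 3)*(q^2 - 6*q + 8) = (q - 3)*(q - 2)*(q - 4)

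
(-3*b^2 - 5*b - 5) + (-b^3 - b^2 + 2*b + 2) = -b^3 - 4*b^2 - 3*b - 3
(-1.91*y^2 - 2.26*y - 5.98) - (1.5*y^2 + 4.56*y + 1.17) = -3.41*y^2 - 6.82*y - 7.15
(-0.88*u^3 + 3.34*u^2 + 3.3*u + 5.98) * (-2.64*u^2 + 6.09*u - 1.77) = 2.3232*u^5 - 14.1768*u^4 + 13.1862*u^3 - 1.602*u^2 + 30.5772*u - 10.5846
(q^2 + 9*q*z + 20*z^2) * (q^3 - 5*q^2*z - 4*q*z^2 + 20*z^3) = q^5 + 4*q^4*z - 29*q^3*z^2 - 116*q^2*z^3 + 100*q*z^4 + 400*z^5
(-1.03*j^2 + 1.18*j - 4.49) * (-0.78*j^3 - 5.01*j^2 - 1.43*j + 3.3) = 0.8034*j^5 + 4.2399*j^4 - 0.936699999999999*j^3 + 17.4085*j^2 + 10.3147*j - 14.817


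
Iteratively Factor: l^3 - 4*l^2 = (l)*(l^2 - 4*l) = l^2*(l - 4)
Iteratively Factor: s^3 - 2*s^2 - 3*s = (s + 1)*(s^2 - 3*s) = (s - 3)*(s + 1)*(s)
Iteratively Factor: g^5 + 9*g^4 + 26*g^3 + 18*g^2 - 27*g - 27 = (g + 3)*(g^4 + 6*g^3 + 8*g^2 - 6*g - 9) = (g + 1)*(g + 3)*(g^3 + 5*g^2 + 3*g - 9) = (g + 1)*(g + 3)^2*(g^2 + 2*g - 3) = (g - 1)*(g + 1)*(g + 3)^2*(g + 3)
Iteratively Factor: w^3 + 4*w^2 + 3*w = (w + 1)*(w^2 + 3*w) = w*(w + 1)*(w + 3)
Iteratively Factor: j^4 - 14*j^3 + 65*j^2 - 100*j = (j - 5)*(j^3 - 9*j^2 + 20*j) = (j - 5)*(j - 4)*(j^2 - 5*j) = (j - 5)^2*(j - 4)*(j)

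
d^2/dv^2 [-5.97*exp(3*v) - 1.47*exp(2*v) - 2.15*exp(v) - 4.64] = (-53.73*exp(2*v) - 5.88*exp(v) - 2.15)*exp(v)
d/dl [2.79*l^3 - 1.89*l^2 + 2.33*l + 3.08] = 8.37*l^2 - 3.78*l + 2.33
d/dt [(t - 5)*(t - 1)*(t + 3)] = 3*t^2 - 6*t - 13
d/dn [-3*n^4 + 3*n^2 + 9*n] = -12*n^3 + 6*n + 9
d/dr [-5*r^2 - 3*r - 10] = -10*r - 3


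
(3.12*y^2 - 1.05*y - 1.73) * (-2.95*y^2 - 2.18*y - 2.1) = -9.204*y^4 - 3.7041*y^3 + 0.8405*y^2 + 5.9764*y + 3.633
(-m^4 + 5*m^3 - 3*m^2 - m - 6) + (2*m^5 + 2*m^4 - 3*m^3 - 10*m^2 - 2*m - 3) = 2*m^5 + m^4 + 2*m^3 - 13*m^2 - 3*m - 9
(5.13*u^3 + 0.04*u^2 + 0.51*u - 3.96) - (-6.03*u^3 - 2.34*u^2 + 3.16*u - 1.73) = 11.16*u^3 + 2.38*u^2 - 2.65*u - 2.23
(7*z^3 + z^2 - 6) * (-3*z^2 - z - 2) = -21*z^5 - 10*z^4 - 15*z^3 + 16*z^2 + 6*z + 12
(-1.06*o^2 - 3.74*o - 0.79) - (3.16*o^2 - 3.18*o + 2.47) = -4.22*o^2 - 0.56*o - 3.26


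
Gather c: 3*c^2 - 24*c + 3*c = 3*c^2 - 21*c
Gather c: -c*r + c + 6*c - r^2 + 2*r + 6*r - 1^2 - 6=c*(7 - r) - r^2 + 8*r - 7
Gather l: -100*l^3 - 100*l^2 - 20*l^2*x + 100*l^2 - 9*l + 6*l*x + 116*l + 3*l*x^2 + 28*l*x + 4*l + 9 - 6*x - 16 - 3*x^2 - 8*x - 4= -100*l^3 - 20*l^2*x + l*(3*x^2 + 34*x + 111) - 3*x^2 - 14*x - 11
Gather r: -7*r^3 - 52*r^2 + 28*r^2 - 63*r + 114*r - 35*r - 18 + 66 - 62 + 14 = -7*r^3 - 24*r^2 + 16*r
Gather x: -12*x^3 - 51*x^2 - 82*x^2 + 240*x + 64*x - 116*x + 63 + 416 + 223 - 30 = -12*x^3 - 133*x^2 + 188*x + 672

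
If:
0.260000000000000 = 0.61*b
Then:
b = 0.43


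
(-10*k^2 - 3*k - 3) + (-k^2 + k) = -11*k^2 - 2*k - 3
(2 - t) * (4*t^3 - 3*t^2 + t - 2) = -4*t^4 + 11*t^3 - 7*t^2 + 4*t - 4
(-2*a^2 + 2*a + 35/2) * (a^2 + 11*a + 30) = -2*a^4 - 20*a^3 - 41*a^2/2 + 505*a/2 + 525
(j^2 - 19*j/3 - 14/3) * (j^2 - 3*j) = j^4 - 28*j^3/3 + 43*j^2/3 + 14*j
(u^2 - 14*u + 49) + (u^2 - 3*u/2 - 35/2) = 2*u^2 - 31*u/2 + 63/2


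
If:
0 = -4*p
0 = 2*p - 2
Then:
No Solution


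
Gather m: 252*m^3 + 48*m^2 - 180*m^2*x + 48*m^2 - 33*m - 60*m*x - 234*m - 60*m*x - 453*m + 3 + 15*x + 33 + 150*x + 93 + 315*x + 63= 252*m^3 + m^2*(96 - 180*x) + m*(-120*x - 720) + 480*x + 192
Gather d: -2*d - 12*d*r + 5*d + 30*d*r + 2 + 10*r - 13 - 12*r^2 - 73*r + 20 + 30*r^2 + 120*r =d*(18*r + 3) + 18*r^2 + 57*r + 9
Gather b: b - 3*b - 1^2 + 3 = 2 - 2*b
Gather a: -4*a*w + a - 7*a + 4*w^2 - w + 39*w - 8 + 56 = a*(-4*w - 6) + 4*w^2 + 38*w + 48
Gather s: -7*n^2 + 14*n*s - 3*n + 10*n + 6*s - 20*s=-7*n^2 + 7*n + s*(14*n - 14)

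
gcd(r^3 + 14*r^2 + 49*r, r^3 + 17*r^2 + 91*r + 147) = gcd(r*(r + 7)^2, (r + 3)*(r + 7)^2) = r^2 + 14*r + 49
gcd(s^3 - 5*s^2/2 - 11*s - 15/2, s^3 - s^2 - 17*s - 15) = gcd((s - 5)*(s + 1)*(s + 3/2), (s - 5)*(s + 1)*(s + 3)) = s^2 - 4*s - 5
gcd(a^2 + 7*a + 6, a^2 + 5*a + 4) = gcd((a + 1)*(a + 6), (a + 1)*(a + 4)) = a + 1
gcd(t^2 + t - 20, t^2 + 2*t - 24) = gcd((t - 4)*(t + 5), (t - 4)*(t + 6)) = t - 4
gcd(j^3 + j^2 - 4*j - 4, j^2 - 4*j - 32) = 1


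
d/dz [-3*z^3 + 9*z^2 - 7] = 9*z*(2 - z)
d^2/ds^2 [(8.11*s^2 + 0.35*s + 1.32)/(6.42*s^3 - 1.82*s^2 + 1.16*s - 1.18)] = (668.530007999999*s^6 + 86.5544400000001*s^5 + 265.949784*s^4 + 644.7084*s^3 + 12.531336*s^2 + 38.768088*s + 21.425608)/(264.609288*s^9 - 225.041544*s^8 + 207.229896*s^7 - 233.258048*s^6 + 120.16896*s^5 - 71.799048*s^4 + 43.325816*s^3 - 12.365928*s^2 + 4.845552*s - 1.643032)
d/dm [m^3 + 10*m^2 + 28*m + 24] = 3*m^2 + 20*m + 28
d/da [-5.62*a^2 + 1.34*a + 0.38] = 1.34 - 11.24*a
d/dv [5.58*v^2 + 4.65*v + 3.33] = 11.16*v + 4.65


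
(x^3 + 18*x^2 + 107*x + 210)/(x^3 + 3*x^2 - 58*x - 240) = (x + 7)/(x - 8)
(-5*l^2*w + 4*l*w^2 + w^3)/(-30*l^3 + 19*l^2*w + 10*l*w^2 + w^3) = w/(6*l + w)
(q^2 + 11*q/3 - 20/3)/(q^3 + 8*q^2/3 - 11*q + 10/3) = (3*q - 4)/(3*q^2 - 7*q + 2)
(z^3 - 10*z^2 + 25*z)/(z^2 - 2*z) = (z^2 - 10*z + 25)/(z - 2)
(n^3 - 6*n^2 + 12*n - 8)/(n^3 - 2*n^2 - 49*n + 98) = (n^2 - 4*n + 4)/(n^2 - 49)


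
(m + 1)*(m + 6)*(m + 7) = m^3 + 14*m^2 + 55*m + 42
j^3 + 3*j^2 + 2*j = j*(j + 1)*(j + 2)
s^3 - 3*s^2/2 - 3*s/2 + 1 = (s - 2)*(s - 1/2)*(s + 1)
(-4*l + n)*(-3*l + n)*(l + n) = 12*l^3 + 5*l^2*n - 6*l*n^2 + n^3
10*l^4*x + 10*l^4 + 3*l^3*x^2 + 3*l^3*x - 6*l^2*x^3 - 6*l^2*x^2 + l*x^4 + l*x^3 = (-5*l + x)*(-2*l + x)*(l + x)*(l*x + l)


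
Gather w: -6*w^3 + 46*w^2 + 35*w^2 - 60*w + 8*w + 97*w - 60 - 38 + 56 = -6*w^3 + 81*w^2 + 45*w - 42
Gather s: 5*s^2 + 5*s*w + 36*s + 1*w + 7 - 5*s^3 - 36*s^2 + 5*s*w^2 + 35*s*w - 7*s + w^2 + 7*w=-5*s^3 - 31*s^2 + s*(5*w^2 + 40*w + 29) + w^2 + 8*w + 7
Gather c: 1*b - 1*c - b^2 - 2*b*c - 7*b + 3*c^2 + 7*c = -b^2 - 6*b + 3*c^2 + c*(6 - 2*b)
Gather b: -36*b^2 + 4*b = -36*b^2 + 4*b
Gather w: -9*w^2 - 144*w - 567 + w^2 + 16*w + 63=-8*w^2 - 128*w - 504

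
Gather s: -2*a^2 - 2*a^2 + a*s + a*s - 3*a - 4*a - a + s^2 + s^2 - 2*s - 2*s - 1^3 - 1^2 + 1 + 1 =-4*a^2 - 8*a + 2*s^2 + s*(2*a - 4)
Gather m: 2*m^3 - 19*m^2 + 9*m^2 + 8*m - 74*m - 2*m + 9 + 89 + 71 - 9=2*m^3 - 10*m^2 - 68*m + 160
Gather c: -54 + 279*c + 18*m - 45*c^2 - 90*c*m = -45*c^2 + c*(279 - 90*m) + 18*m - 54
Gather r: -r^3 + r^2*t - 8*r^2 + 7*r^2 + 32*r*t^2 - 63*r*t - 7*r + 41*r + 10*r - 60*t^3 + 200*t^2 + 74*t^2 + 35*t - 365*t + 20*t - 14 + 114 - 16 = -r^3 + r^2*(t - 1) + r*(32*t^2 - 63*t + 44) - 60*t^3 + 274*t^2 - 310*t + 84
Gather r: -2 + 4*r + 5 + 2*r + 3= 6*r + 6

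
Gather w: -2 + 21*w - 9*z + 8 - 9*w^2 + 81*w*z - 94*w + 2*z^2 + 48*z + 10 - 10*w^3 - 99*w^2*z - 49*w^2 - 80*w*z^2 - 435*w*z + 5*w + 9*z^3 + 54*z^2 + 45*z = -10*w^3 + w^2*(-99*z - 58) + w*(-80*z^2 - 354*z - 68) + 9*z^3 + 56*z^2 + 84*z + 16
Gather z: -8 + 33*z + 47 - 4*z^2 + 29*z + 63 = -4*z^2 + 62*z + 102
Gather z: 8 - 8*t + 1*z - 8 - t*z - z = -t*z - 8*t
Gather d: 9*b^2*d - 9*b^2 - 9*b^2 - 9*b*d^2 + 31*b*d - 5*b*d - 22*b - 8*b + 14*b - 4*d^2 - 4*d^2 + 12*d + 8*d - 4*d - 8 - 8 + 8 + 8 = -18*b^2 - 16*b + d^2*(-9*b - 8) + d*(9*b^2 + 26*b + 16)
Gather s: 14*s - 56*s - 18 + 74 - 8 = 48 - 42*s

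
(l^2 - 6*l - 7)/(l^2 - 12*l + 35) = (l + 1)/(l - 5)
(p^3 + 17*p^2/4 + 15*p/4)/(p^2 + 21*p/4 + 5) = p*(p + 3)/(p + 4)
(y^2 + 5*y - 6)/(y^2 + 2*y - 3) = (y + 6)/(y + 3)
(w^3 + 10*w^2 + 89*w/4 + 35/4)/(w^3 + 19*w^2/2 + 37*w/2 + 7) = (w + 5/2)/(w + 2)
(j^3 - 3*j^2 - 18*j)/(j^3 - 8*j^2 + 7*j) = (j^2 - 3*j - 18)/(j^2 - 8*j + 7)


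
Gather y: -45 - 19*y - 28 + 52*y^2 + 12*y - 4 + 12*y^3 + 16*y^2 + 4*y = 12*y^3 + 68*y^2 - 3*y - 77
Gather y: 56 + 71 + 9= 136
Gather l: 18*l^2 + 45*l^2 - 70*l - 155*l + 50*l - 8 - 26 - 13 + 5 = 63*l^2 - 175*l - 42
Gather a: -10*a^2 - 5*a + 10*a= -10*a^2 + 5*a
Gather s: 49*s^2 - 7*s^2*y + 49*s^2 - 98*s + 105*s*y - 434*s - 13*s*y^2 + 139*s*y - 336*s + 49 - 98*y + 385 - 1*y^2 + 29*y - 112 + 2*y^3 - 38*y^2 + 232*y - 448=s^2*(98 - 7*y) + s*(-13*y^2 + 244*y - 868) + 2*y^3 - 39*y^2 + 163*y - 126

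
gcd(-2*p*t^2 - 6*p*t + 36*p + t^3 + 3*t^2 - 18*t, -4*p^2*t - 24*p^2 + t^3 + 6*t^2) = 2*p*t + 12*p - t^2 - 6*t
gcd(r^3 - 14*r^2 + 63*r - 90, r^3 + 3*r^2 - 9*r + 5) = 1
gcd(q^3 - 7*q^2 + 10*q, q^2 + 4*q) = q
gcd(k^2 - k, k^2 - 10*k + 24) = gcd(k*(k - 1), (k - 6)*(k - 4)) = 1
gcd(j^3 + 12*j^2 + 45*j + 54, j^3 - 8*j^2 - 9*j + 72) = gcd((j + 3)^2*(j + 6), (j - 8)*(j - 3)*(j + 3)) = j + 3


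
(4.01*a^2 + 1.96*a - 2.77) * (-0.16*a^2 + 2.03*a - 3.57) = -0.6416*a^4 + 7.8267*a^3 - 9.8937*a^2 - 12.6203*a + 9.8889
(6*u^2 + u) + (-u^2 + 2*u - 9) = 5*u^2 + 3*u - 9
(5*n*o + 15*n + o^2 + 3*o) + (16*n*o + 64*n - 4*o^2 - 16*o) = 21*n*o + 79*n - 3*o^2 - 13*o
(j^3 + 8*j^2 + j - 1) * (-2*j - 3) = -2*j^4 - 19*j^3 - 26*j^2 - j + 3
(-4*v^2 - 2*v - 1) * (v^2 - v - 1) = -4*v^4 + 2*v^3 + 5*v^2 + 3*v + 1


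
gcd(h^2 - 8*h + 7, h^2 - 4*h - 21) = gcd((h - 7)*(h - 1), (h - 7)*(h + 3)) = h - 7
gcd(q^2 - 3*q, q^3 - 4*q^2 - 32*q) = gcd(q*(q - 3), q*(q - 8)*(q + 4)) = q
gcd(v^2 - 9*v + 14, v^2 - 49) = v - 7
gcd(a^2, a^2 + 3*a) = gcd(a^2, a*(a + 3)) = a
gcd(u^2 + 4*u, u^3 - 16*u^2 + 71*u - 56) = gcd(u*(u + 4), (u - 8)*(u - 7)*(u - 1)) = 1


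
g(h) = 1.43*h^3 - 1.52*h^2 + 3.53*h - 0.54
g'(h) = 4.29*h^2 - 3.04*h + 3.53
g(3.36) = 48.40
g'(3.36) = 41.75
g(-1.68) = -17.54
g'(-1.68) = 20.75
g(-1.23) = -9.84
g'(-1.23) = 13.76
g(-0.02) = -0.61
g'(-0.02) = 3.59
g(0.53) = 1.12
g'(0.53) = 3.12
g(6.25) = 311.27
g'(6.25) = 152.11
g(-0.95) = -6.49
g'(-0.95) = 10.29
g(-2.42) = -38.25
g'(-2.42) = 36.01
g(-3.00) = -63.42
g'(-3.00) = 51.26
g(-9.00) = -1197.90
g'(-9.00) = 378.38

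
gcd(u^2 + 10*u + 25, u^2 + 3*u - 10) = u + 5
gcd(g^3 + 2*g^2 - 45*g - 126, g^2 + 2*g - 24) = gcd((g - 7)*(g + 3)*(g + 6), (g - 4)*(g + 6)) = g + 6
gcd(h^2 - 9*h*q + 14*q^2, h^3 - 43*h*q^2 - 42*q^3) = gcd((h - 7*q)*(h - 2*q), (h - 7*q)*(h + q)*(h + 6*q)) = -h + 7*q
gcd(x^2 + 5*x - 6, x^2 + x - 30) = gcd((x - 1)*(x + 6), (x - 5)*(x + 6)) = x + 6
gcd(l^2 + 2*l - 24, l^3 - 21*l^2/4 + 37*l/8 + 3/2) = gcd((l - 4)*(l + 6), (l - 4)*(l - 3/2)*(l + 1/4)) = l - 4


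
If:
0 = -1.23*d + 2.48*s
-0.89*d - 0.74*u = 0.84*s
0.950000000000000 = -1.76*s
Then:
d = -1.09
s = -0.54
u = 1.92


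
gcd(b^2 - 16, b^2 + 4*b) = b + 4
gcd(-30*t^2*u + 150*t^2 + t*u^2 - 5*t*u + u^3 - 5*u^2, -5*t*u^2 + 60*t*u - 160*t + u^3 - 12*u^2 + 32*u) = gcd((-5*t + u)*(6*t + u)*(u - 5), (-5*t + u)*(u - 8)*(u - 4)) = 5*t - u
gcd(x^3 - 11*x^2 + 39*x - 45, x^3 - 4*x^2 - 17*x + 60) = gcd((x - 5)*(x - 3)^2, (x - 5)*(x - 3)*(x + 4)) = x^2 - 8*x + 15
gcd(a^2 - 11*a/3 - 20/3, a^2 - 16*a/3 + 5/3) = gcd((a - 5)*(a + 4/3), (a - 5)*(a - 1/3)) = a - 5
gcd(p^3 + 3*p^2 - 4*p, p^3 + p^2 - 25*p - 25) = 1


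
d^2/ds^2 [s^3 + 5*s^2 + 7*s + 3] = 6*s + 10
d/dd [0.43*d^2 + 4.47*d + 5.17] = 0.86*d + 4.47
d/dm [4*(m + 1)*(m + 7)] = 8*m + 32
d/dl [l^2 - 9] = 2*l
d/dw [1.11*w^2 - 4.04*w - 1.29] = 2.22*w - 4.04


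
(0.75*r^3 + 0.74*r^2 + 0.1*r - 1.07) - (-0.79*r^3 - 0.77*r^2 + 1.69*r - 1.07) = 1.54*r^3 + 1.51*r^2 - 1.59*r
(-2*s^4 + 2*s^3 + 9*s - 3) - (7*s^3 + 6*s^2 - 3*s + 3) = -2*s^4 - 5*s^3 - 6*s^2 + 12*s - 6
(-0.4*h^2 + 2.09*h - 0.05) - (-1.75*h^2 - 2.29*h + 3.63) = 1.35*h^2 + 4.38*h - 3.68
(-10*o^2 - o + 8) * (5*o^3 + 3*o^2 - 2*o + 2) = -50*o^5 - 35*o^4 + 57*o^3 + 6*o^2 - 18*o + 16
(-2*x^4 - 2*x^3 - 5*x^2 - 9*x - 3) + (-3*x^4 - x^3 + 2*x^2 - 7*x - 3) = -5*x^4 - 3*x^3 - 3*x^2 - 16*x - 6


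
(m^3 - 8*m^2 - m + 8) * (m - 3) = m^4 - 11*m^3 + 23*m^2 + 11*m - 24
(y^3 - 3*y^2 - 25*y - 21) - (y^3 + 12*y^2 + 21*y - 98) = -15*y^2 - 46*y + 77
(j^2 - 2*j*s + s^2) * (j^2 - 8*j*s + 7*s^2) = j^4 - 10*j^3*s + 24*j^2*s^2 - 22*j*s^3 + 7*s^4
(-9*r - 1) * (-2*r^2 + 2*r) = 18*r^3 - 16*r^2 - 2*r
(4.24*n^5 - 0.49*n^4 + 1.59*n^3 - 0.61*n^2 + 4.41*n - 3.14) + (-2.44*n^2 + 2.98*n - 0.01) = 4.24*n^5 - 0.49*n^4 + 1.59*n^3 - 3.05*n^2 + 7.39*n - 3.15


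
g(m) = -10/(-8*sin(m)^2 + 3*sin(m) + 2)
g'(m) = -10*(16*sin(m)*cos(m) - 3*cos(m))/(-8*sin(m)^2 + 3*sin(m) + 2)^2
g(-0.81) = 2.29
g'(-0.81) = 5.27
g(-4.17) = 7.70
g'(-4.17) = 32.74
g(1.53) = 3.35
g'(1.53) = -0.59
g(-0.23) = -11.11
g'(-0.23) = 79.86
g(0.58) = -8.06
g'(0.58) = -31.31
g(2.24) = 17.60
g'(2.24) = 183.44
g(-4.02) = 23.22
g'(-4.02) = 320.70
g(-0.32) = -37.78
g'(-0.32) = 1088.43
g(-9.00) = 16.80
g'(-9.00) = -246.84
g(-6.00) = -4.52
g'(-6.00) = -2.88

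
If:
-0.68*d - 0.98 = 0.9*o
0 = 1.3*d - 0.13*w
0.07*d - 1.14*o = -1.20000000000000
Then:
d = -2.62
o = 0.89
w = -26.21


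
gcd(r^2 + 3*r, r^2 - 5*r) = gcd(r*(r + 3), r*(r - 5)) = r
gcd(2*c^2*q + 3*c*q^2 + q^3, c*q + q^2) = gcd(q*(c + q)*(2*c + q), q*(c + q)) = c*q + q^2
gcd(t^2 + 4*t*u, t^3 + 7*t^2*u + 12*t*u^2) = t^2 + 4*t*u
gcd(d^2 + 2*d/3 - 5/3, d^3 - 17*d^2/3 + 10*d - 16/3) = d - 1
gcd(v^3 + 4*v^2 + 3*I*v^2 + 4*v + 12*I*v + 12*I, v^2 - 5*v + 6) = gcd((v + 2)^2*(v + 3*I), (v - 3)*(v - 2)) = 1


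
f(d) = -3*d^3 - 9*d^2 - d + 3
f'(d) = -9*d^2 - 18*d - 1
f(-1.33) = -4.53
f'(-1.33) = 7.02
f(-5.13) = 176.29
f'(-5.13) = -145.51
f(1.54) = -30.84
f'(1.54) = -50.06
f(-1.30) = -4.32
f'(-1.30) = 7.19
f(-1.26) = -4.03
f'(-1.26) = 7.39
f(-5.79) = 289.39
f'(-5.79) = -198.50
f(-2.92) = 3.87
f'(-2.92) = -25.18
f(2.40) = -92.71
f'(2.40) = -96.04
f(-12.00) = 3903.00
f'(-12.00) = -1081.00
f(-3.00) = 6.00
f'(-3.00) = -28.00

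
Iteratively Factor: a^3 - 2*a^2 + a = (a - 1)*(a^2 - a) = a*(a - 1)*(a - 1)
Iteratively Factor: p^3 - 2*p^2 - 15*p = (p)*(p^2 - 2*p - 15) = p*(p + 3)*(p - 5)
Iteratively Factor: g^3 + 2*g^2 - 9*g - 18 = (g - 3)*(g^2 + 5*g + 6) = (g - 3)*(g + 3)*(g + 2)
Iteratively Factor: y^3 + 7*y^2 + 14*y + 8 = (y + 1)*(y^2 + 6*y + 8) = (y + 1)*(y + 2)*(y + 4)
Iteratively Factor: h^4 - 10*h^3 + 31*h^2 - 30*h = (h)*(h^3 - 10*h^2 + 31*h - 30) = h*(h - 2)*(h^2 - 8*h + 15) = h*(h - 3)*(h - 2)*(h - 5)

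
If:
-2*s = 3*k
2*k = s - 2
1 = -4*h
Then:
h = -1/4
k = -4/7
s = 6/7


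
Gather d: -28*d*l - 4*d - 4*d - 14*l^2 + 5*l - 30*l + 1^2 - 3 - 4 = d*(-28*l - 8) - 14*l^2 - 25*l - 6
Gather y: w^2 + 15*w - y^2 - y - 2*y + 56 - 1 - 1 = w^2 + 15*w - y^2 - 3*y + 54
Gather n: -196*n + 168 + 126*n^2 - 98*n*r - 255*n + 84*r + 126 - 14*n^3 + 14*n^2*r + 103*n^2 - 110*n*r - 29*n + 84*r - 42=-14*n^3 + n^2*(14*r + 229) + n*(-208*r - 480) + 168*r + 252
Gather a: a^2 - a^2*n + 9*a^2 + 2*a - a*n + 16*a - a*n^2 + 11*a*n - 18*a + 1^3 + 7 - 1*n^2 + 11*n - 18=a^2*(10 - n) + a*(-n^2 + 10*n) - n^2 + 11*n - 10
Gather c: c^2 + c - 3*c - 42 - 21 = c^2 - 2*c - 63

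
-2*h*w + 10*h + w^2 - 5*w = (-2*h + w)*(w - 5)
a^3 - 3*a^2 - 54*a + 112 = (a - 8)*(a - 2)*(a + 7)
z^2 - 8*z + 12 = (z - 6)*(z - 2)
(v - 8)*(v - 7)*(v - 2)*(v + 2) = v^4 - 15*v^3 + 52*v^2 + 60*v - 224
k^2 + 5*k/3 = k*(k + 5/3)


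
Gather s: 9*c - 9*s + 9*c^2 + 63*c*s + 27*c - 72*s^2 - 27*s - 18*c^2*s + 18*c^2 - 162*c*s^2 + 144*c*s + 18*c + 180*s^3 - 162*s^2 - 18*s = 27*c^2 + 54*c + 180*s^3 + s^2*(-162*c - 234) + s*(-18*c^2 + 207*c - 54)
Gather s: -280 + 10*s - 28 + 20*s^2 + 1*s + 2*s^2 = 22*s^2 + 11*s - 308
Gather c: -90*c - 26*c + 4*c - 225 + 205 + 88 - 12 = 56 - 112*c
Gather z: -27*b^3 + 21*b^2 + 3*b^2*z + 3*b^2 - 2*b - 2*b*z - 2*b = -27*b^3 + 24*b^2 - 4*b + z*(3*b^2 - 2*b)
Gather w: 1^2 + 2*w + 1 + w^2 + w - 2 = w^2 + 3*w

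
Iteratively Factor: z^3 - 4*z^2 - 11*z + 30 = (z + 3)*(z^2 - 7*z + 10) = (z - 2)*(z + 3)*(z - 5)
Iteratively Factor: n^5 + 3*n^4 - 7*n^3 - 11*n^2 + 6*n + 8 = (n + 1)*(n^4 + 2*n^3 - 9*n^2 - 2*n + 8) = (n - 2)*(n + 1)*(n^3 + 4*n^2 - n - 4) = (n - 2)*(n - 1)*(n + 1)*(n^2 + 5*n + 4) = (n - 2)*(n - 1)*(n + 1)*(n + 4)*(n + 1)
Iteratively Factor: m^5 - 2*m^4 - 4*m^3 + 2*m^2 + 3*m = (m - 1)*(m^4 - m^3 - 5*m^2 - 3*m) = (m - 3)*(m - 1)*(m^3 + 2*m^2 + m) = m*(m - 3)*(m - 1)*(m^2 + 2*m + 1) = m*(m - 3)*(m - 1)*(m + 1)*(m + 1)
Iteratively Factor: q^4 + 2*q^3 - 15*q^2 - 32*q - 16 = (q + 1)*(q^3 + q^2 - 16*q - 16) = (q + 1)^2*(q^2 - 16) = (q - 4)*(q + 1)^2*(q + 4)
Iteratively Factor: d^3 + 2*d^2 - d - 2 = (d + 2)*(d^2 - 1) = (d + 1)*(d + 2)*(d - 1)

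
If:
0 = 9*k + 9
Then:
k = -1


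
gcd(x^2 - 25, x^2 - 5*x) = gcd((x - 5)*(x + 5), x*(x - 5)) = x - 5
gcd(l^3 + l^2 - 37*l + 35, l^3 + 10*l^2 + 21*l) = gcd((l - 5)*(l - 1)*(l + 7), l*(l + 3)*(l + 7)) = l + 7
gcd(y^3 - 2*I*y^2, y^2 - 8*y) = y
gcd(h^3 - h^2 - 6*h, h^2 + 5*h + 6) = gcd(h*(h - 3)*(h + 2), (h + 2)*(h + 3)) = h + 2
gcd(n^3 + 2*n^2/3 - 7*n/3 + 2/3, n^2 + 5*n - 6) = n - 1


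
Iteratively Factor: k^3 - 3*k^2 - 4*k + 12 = (k + 2)*(k^2 - 5*k + 6) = (k - 3)*(k + 2)*(k - 2)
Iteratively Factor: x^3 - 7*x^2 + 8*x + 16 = (x + 1)*(x^2 - 8*x + 16) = (x - 4)*(x + 1)*(x - 4)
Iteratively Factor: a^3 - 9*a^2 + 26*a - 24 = (a - 2)*(a^2 - 7*a + 12) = (a - 3)*(a - 2)*(a - 4)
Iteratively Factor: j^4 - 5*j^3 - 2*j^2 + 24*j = (j)*(j^3 - 5*j^2 - 2*j + 24) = j*(j - 3)*(j^2 - 2*j - 8) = j*(j - 4)*(j - 3)*(j + 2)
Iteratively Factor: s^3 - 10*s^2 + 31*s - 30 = (s - 2)*(s^2 - 8*s + 15) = (s - 3)*(s - 2)*(s - 5)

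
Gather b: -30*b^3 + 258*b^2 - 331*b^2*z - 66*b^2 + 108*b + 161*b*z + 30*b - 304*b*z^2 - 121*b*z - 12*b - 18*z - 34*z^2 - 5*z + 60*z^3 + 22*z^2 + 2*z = -30*b^3 + b^2*(192 - 331*z) + b*(-304*z^2 + 40*z + 126) + 60*z^3 - 12*z^2 - 21*z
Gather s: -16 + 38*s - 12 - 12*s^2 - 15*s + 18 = -12*s^2 + 23*s - 10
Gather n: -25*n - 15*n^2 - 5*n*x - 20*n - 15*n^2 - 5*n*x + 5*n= -30*n^2 + n*(-10*x - 40)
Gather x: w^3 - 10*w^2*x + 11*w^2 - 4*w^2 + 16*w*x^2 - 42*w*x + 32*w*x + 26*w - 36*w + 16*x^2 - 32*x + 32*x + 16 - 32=w^3 + 7*w^2 - 10*w + x^2*(16*w + 16) + x*(-10*w^2 - 10*w) - 16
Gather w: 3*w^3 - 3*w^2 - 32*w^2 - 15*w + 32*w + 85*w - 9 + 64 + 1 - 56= 3*w^3 - 35*w^2 + 102*w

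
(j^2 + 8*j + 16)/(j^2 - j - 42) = (j^2 + 8*j + 16)/(j^2 - j - 42)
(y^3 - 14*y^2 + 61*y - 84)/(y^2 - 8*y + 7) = (y^2 - 7*y + 12)/(y - 1)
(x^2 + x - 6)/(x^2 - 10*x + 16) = (x + 3)/(x - 8)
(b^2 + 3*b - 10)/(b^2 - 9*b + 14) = (b + 5)/(b - 7)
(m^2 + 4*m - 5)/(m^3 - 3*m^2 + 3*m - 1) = (m + 5)/(m^2 - 2*m + 1)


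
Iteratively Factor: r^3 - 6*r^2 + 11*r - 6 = (r - 1)*(r^2 - 5*r + 6) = (r - 2)*(r - 1)*(r - 3)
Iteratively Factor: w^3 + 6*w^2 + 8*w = (w)*(w^2 + 6*w + 8) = w*(w + 2)*(w + 4)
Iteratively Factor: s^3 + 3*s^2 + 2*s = (s + 2)*(s^2 + s) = s*(s + 2)*(s + 1)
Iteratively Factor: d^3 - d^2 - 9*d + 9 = (d + 3)*(d^2 - 4*d + 3) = (d - 1)*(d + 3)*(d - 3)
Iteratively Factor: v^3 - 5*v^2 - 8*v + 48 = (v - 4)*(v^2 - v - 12) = (v - 4)^2*(v + 3)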